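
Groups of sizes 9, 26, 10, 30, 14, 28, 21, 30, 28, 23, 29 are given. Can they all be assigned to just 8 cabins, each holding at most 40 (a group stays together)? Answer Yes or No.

A valid assignment using 8 cabins:
  cabin 1: 30 + 10 = 40
  cabin 2: 30 + 9 = 39
  cabin 3: 29 = 29
  cabin 4: 28 = 28
  cabin 5: 28 = 28
  cabin 6: 26 + 14 = 40
  cabin 7: 23 = 23
  cabin 8: 21 = 21
Every load is within 40, so 8 cabins suffice.

Yes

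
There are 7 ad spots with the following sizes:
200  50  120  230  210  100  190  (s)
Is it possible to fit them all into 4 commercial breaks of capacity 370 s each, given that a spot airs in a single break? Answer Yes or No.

A valid assignment using 4 commercial breaks:
  break 1: 230 + 120 = 350
  break 2: 210 + 100 + 50 = 360
  break 3: 200 = 200
  break 4: 190 = 190
Every load is within 370 s, so 4 commercial breaks suffice.

Yes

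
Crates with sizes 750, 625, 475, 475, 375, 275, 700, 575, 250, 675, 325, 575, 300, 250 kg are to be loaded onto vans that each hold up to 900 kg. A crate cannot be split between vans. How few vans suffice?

9

Total = 750 + 700 + 675 + 625 + 575 + 575 + 475 + 475 + 375 + 325 + 300 + 275 + 250 + 250 = 6625 kg.
Lower bound: ⌈6625/900⌉ = 8 vans.
A packing using 9 vans:
  van 1: 750 = 750
  van 2: 700 = 700
  van 3: 675 = 675
  van 4: 625 + 275 = 900
  van 5: 575 + 325 = 900
  van 6: 575 + 300 = 875
  van 7: 475 + 375 = 850
  van 8: 475 + 250 = 725
  van 9: 250 = 250
No arrangement into 8 vans stays within capacity, so 9 is optimal.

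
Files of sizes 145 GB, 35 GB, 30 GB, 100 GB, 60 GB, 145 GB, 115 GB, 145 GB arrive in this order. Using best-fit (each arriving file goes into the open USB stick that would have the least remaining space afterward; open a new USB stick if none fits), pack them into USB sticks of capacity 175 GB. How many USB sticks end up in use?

  145 → USB stick 1 (new)  [load 145/175]
  35 → USB stick 2 (new)  [load 35/175]
  30 → USB stick 1  [load 175/175]
  100 → USB stick 2  [load 135/175]
  60 → USB stick 3 (new)  [load 60/175]
  145 → USB stick 4 (new)  [load 145/175]
  115 → USB stick 3  [load 175/175]
  145 → USB stick 5 (new)  [load 145/175]
5 USB sticks opened.

5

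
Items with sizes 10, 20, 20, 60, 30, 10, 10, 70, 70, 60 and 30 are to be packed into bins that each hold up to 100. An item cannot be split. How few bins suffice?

Total = 70 + 70 + 60 + 60 + 30 + 30 + 20 + 20 + 10 + 10 + 10 = 390.
Lower bound: ⌈390/100⌉ = 4 bins.
A packing using 4 bins:
  bin 1: 70 + 30 = 100
  bin 2: 70 + 30 = 100
  bin 3: 60 + 20 + 20 = 100
  bin 4: 60 + 10 + 10 + 10 = 90
This matches the lower bound, so 4 is optimal.

4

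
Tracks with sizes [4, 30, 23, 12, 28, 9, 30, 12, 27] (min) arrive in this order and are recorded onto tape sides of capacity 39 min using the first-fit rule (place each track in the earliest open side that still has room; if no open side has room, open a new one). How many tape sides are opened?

  4 → side 1 (new)  [load 4/39]
  30 → side 1  [load 34/39]
  23 → side 2 (new)  [load 23/39]
  12 → side 2  [load 35/39]
  28 → side 3 (new)  [load 28/39]
  9 → side 3  [load 37/39]
  30 → side 4 (new)  [load 30/39]
  12 → side 5 (new)  [load 12/39]
  27 → side 5  [load 39/39]
5 tape sides opened.

5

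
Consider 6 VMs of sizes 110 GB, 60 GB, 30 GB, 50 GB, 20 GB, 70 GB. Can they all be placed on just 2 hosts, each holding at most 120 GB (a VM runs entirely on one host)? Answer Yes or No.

Total = 340 GB; ⌈340/120⌉ = 3.
At least 3 hosts are required, but only 2 are allowed.

No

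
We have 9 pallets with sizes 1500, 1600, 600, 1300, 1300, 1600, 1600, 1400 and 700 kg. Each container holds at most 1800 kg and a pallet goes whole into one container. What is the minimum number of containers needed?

Total = 1600 + 1600 + 1600 + 1500 + 1400 + 1300 + 1300 + 700 + 600 = 11600 kg.
Lower bound: ⌈11600/1800⌉ = 7 containers.
A packing using 8 containers:
  container 1: 1600 = 1600
  container 2: 1600 = 1600
  container 3: 1600 = 1600
  container 4: 1500 = 1500
  container 5: 1400 = 1400
  container 6: 1300 = 1300
  container 7: 1300 = 1300
  container 8: 700 + 600 = 1300
No arrangement into 7 containers stays within capacity, so 8 is optimal.

8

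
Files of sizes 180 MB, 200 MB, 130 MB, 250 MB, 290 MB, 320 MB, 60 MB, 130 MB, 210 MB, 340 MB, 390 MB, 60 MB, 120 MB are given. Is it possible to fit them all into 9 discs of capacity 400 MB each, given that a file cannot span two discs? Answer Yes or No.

Yes

A valid assignment using 8 discs:
  disc 1: 390 = 390
  disc 2: 340 + 60 = 400
  disc 3: 320 + 60 = 380
  disc 4: 290 = 290
  disc 5: 250 + 130 = 380
  disc 6: 210 + 180 = 390
  disc 7: 200 + 130 = 330
  disc 8: 120 = 120
That uses only 8 ≤ 9, so 9 discs are enough.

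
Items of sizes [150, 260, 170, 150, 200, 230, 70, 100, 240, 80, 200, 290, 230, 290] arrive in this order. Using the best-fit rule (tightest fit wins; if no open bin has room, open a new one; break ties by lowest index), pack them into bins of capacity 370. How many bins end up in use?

9

  150 → bin 1 (new)  [load 150/370]
  260 → bin 2 (new)  [load 260/370]
  170 → bin 1  [load 320/370]
  150 → bin 3 (new)  [load 150/370]
  200 → bin 3  [load 350/370]
  230 → bin 4 (new)  [load 230/370]
  70 → bin 2  [load 330/370]
  100 → bin 4  [load 330/370]
  240 → bin 5 (new)  [load 240/370]
  80 → bin 5  [load 320/370]
  200 → bin 6 (new)  [load 200/370]
  290 → bin 7 (new)  [load 290/370]
  230 → bin 8 (new)  [load 230/370]
  290 → bin 9 (new)  [load 290/370]
9 bins opened.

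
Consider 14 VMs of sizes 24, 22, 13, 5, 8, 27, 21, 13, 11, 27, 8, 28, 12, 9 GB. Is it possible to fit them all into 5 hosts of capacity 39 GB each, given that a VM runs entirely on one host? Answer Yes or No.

No

Total = 228 GB; ⌈228/39⌉ = 6.
At least 6 hosts are required, but only 5 are allowed.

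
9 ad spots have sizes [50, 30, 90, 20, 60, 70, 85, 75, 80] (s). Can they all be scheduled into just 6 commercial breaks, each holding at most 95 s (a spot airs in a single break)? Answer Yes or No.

No

Total = 560 s; ⌈560/95⌉ = 6.
7 ad spots each exceed half the capacity and cannot share a break, forcing at least 7 commercial breaks.
At least 7 commercial breaks are required, but only 6 are allowed.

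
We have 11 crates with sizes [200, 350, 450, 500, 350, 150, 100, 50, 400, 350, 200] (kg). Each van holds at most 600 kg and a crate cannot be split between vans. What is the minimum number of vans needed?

6

Total = 500 + 450 + 400 + 350 + 350 + 350 + 200 + 200 + 150 + 100 + 50 = 3100 kg.
Lower bound: ⌈3100/600⌉ = 6 vans.
A packing using 6 vans:
  van 1: 500 + 100 = 600
  van 2: 450 + 150 = 600
  van 3: 400 + 200 = 600
  van 4: 350 + 200 + 50 = 600
  van 5: 350 = 350
  van 6: 350 = 350
This matches the lower bound, so 6 is optimal.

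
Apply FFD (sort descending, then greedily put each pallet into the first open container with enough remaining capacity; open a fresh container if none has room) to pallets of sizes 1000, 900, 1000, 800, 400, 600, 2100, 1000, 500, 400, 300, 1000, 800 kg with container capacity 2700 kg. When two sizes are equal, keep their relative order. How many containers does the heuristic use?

5

Sorted descending: 2100, 1000, 1000, 1000, 1000, 900, 800, 800, 600, 500, 400, 400, 300.
  2100 → container 1 (new)  [load 2100/2700]
  1000 → container 2 (new)  [load 1000/2700]
  1000 → container 2  [load 2000/2700]
  1000 → container 3 (new)  [load 1000/2700]
  1000 → container 3  [load 2000/2700]
  900 → container 4 (new)  [load 900/2700]
  800 → container 4  [load 1700/2700]
  800 → container 4  [load 2500/2700]
  600 → container 1  [load 2700/2700]
  500 → container 2  [load 2500/2700]
  400 → container 3  [load 2400/2700]
  400 → container 5 (new)  [load 400/2700]
  300 → container 3  [load 2700/2700]
5 containers opened.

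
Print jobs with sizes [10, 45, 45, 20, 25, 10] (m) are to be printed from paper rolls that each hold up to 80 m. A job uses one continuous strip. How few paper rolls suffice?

Total = 45 + 45 + 25 + 20 + 10 + 10 = 155 m.
Lower bound: ⌈155/80⌉ = 2 paper rolls.
A packing using 2 paper rolls:
  roll 1: 45 + 25 + 10 = 80
  roll 2: 45 + 20 + 10 = 75
This matches the lower bound, so 2 is optimal.

2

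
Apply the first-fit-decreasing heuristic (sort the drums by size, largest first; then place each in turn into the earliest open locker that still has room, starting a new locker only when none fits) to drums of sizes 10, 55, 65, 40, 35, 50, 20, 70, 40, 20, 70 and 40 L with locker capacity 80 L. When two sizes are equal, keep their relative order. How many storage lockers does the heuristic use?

7

Sorted descending: 70, 70, 65, 55, 50, 40, 40, 40, 35, 20, 20, 10.
  70 → locker 1 (new)  [load 70/80]
  70 → locker 2 (new)  [load 70/80]
  65 → locker 3 (new)  [load 65/80]
  55 → locker 4 (new)  [load 55/80]
  50 → locker 5 (new)  [load 50/80]
  40 → locker 6 (new)  [load 40/80]
  40 → locker 6  [load 80/80]
  40 → locker 7 (new)  [load 40/80]
  35 → locker 7  [load 75/80]
  20 → locker 4  [load 75/80]
  20 → locker 5  [load 70/80]
  10 → locker 1  [load 80/80]
7 storage lockers opened.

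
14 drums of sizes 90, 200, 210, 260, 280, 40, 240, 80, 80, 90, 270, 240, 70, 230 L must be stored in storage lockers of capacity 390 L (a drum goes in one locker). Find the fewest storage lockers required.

Total = 280 + 270 + 260 + 240 + 240 + 230 + 210 + 200 + 90 + 90 + 80 + 80 + 70 + 40 = 2380 L.
Lower bound: ⌈2380/390⌉ = 7 storage lockers.
Also, 8 drums each exceed 195 L, and no two of those can share a locker, so at least 8 storage lockers are needed.
A packing using 8 storage lockers:
  locker 1: 280 + 90 = 370
  locker 2: 270 + 90 = 360
  locker 3: 260 + 80 + 40 = 380
  locker 4: 240 + 80 + 70 = 390
  locker 5: 240 = 240
  locker 6: 230 = 230
  locker 7: 210 = 210
  locker 8: 200 = 200
This matches the lower bound, so 8 is optimal.

8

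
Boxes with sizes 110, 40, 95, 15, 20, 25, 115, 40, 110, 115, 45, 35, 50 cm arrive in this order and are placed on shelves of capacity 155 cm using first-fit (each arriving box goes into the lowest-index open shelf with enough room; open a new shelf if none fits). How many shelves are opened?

6

  110 → shelf 1 (new)  [load 110/155]
  40 → shelf 1  [load 150/155]
  95 → shelf 2 (new)  [load 95/155]
  15 → shelf 2  [load 110/155]
  20 → shelf 2  [load 130/155]
  25 → shelf 2  [load 155/155]
  115 → shelf 3 (new)  [load 115/155]
  40 → shelf 3  [load 155/155]
  110 → shelf 4 (new)  [load 110/155]
  115 → shelf 5 (new)  [load 115/155]
  45 → shelf 4  [load 155/155]
  35 → shelf 5  [load 150/155]
  50 → shelf 6 (new)  [load 50/155]
6 shelves opened.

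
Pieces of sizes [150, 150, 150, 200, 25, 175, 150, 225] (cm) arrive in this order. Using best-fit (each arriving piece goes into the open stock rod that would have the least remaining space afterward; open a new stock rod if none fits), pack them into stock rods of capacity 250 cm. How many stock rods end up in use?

  150 → stock rod 1 (new)  [load 150/250]
  150 → stock rod 2 (new)  [load 150/250]
  150 → stock rod 3 (new)  [load 150/250]
  200 → stock rod 4 (new)  [load 200/250]
  25 → stock rod 4  [load 225/250]
  175 → stock rod 5 (new)  [load 175/250]
  150 → stock rod 6 (new)  [load 150/250]
  225 → stock rod 7 (new)  [load 225/250]
7 stock rods opened.

7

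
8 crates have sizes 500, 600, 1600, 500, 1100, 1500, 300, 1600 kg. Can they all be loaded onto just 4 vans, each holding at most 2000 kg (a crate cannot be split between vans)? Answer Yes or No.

No

Total = 7700 kg; ⌈7700/2000⌉ = 4.
The bound of 4 does not rule out 4, but exhaustive search shows no assignment into 4 vans of capacity 2000 kg exists — the minimum is 5.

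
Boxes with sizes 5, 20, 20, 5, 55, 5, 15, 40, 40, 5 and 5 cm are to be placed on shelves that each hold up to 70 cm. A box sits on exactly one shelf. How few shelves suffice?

Total = 55 + 40 + 40 + 20 + 20 + 15 + 5 + 5 + 5 + 5 + 5 = 215 cm.
Lower bound: ⌈215/70⌉ = 4 shelves.
A packing using 4 shelves:
  shelf 1: 55 + 15 = 70
  shelf 2: 40 + 20 + 5 + 5 = 70
  shelf 3: 40 + 20 + 5 + 5 = 70
  shelf 4: 5 = 5
This matches the lower bound, so 4 is optimal.

4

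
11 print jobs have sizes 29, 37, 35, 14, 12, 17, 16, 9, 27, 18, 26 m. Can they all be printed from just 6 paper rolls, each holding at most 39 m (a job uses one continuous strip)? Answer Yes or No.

Total = 240 m; ⌈240/39⌉ = 7.
At least 7 paper rolls are required, but only 6 are allowed.

No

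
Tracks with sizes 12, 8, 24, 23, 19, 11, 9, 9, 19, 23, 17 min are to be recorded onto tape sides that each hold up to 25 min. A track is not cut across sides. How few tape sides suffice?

8

Total = 24 + 23 + 23 + 19 + 19 + 17 + 12 + 11 + 9 + 9 + 8 = 174 min.
Lower bound: ⌈174/25⌉ = 7 tape sides.
A packing using 8 tape sides:
  side 1: 24 = 24
  side 2: 23 = 23
  side 3: 23 = 23
  side 4: 19 = 19
  side 5: 19 = 19
  side 6: 17 + 8 = 25
  side 7: 12 + 11 = 23
  side 8: 9 + 9 = 18
No arrangement into 7 tape sides stays within capacity, so 8 is optimal.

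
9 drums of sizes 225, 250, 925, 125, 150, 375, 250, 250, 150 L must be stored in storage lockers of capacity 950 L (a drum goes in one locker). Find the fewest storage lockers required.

Total = 925 + 375 + 250 + 250 + 250 + 225 + 150 + 150 + 125 = 2700 L.
Lower bound: ⌈2700/950⌉ = 3 storage lockers.
A packing using 3 storage lockers:
  locker 1: 925 = 925
  locker 2: 375 + 250 + 250 = 875
  locker 3: 250 + 225 + 150 + 150 + 125 = 900
This matches the lower bound, so 3 is optimal.

3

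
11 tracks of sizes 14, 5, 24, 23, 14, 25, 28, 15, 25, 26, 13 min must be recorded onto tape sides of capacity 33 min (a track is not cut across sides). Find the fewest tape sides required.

8

Total = 28 + 26 + 25 + 25 + 24 + 23 + 15 + 14 + 14 + 13 + 5 = 212 min.
Lower bound: ⌈212/33⌉ = 7 tape sides.
A packing using 8 tape sides:
  side 1: 28 + 5 = 33
  side 2: 26 = 26
  side 3: 25 = 25
  side 4: 25 = 25
  side 5: 24 = 24
  side 6: 23 = 23
  side 7: 15 + 14 = 29
  side 8: 14 + 13 = 27
No arrangement into 7 tape sides stays within capacity, so 8 is optimal.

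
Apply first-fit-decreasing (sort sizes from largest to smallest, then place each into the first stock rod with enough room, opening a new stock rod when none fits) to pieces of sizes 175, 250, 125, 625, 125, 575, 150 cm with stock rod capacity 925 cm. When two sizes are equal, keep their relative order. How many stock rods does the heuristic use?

Sorted descending: 625, 575, 250, 175, 150, 125, 125.
  625 → stock rod 1 (new)  [load 625/925]
  575 → stock rod 2 (new)  [load 575/925]
  250 → stock rod 1  [load 875/925]
  175 → stock rod 2  [load 750/925]
  150 → stock rod 2  [load 900/925]
  125 → stock rod 3 (new)  [load 125/925]
  125 → stock rod 3  [load 250/925]
3 stock rods opened.

3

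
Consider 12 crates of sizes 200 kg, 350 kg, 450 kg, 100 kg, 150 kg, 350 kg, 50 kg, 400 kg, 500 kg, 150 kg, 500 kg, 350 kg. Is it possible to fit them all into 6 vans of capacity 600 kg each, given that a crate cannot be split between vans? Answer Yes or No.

No

Total = 3550 kg; ⌈3550/600⌉ = 6.
7 crates each exceed half the capacity and cannot share a van, forcing at least 7 vans.
At least 7 vans are required, but only 6 are allowed.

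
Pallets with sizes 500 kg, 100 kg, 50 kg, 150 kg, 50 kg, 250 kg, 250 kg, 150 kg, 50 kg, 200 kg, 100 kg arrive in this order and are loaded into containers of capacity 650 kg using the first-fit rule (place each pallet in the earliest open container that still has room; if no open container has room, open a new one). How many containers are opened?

3

  500 → container 1 (new)  [load 500/650]
  100 → container 1  [load 600/650]
  50 → container 1  [load 650/650]
  150 → container 2 (new)  [load 150/650]
  50 → container 2  [load 200/650]
  250 → container 2  [load 450/650]
  250 → container 3 (new)  [load 250/650]
  150 → container 2  [load 600/650]
  50 → container 2  [load 650/650]
  200 → container 3  [load 450/650]
  100 → container 3  [load 550/650]
3 containers opened.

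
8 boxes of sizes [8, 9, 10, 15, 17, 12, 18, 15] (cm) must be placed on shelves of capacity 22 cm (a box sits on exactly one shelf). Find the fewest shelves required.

Total = 18 + 17 + 15 + 15 + 12 + 10 + 9 + 8 = 104 cm.
Lower bound: ⌈104/22⌉ = 5 shelves.
A packing using 6 shelves:
  shelf 1: 18 = 18
  shelf 2: 17 = 17
  shelf 3: 15 = 15
  shelf 4: 15 = 15
  shelf 5: 12 + 10 = 22
  shelf 6: 9 + 8 = 17
No arrangement into 5 shelves stays within capacity, so 6 is optimal.

6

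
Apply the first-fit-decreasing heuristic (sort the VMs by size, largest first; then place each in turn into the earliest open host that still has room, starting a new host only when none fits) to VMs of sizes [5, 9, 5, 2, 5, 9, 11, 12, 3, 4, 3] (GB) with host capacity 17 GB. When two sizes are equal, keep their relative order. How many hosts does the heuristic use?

5

Sorted descending: 12, 11, 9, 9, 5, 5, 5, 4, 3, 3, 2.
  12 → host 1 (new)  [load 12/17]
  11 → host 2 (new)  [load 11/17]
  9 → host 3 (new)  [load 9/17]
  9 → host 4 (new)  [load 9/17]
  5 → host 1  [load 17/17]
  5 → host 2  [load 16/17]
  5 → host 3  [load 14/17]
  4 → host 4  [load 13/17]
  3 → host 3  [load 17/17]
  3 → host 4  [load 16/17]
  2 → host 5 (new)  [load 2/17]
5 hosts opened.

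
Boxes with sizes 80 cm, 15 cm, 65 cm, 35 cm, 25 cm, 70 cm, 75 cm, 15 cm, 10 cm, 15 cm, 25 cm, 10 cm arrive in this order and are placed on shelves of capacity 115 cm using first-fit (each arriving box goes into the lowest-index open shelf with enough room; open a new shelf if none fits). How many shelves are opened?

4

  80 → shelf 1 (new)  [load 80/115]
  15 → shelf 1  [load 95/115]
  65 → shelf 2 (new)  [load 65/115]
  35 → shelf 2  [load 100/115]
  25 → shelf 3 (new)  [load 25/115]
  70 → shelf 3  [load 95/115]
  75 → shelf 4 (new)  [load 75/115]
  15 → shelf 1  [load 110/115]
  10 → shelf 2  [load 110/115]
  15 → shelf 3  [load 110/115]
  25 → shelf 4  [load 100/115]
  10 → shelf 4  [load 110/115]
4 shelves opened.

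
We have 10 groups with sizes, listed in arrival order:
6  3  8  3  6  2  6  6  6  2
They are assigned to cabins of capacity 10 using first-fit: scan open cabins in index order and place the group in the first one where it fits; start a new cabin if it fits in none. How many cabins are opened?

  6 → cabin 1 (new)  [load 6/10]
  3 → cabin 1  [load 9/10]
  8 → cabin 2 (new)  [load 8/10]
  3 → cabin 3 (new)  [load 3/10]
  6 → cabin 3  [load 9/10]
  2 → cabin 2  [load 10/10]
  6 → cabin 4 (new)  [load 6/10]
  6 → cabin 5 (new)  [load 6/10]
  6 → cabin 6 (new)  [load 6/10]
  2 → cabin 4  [load 8/10]
6 cabins opened.

6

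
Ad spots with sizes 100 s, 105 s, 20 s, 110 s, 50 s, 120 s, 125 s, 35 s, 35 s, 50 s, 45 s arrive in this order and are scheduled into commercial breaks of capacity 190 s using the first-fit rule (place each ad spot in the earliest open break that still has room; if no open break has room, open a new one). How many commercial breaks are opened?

  100 → break 1 (new)  [load 100/190]
  105 → break 2 (new)  [load 105/190]
  20 → break 1  [load 120/190]
  110 → break 3 (new)  [load 110/190]
  50 → break 1  [load 170/190]
  120 → break 4 (new)  [load 120/190]
  125 → break 5 (new)  [load 125/190]
  35 → break 2  [load 140/190]
  35 → break 2  [load 175/190]
  50 → break 3  [load 160/190]
  45 → break 4  [load 165/190]
5 commercial breaks opened.

5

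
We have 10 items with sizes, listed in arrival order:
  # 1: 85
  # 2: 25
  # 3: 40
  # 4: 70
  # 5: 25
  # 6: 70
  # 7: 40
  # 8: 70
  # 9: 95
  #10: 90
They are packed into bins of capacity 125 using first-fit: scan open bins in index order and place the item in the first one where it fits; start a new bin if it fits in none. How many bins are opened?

6

  85 → bin 1 (new)  [load 85/125]
  25 → bin 1  [load 110/125]
  40 → bin 2 (new)  [load 40/125]
  70 → bin 2  [load 110/125]
  25 → bin 3 (new)  [load 25/125]
  70 → bin 3  [load 95/125]
  40 → bin 4 (new)  [load 40/125]
  70 → bin 4  [load 110/125]
  95 → bin 5 (new)  [load 95/125]
  90 → bin 6 (new)  [load 90/125]
6 bins opened.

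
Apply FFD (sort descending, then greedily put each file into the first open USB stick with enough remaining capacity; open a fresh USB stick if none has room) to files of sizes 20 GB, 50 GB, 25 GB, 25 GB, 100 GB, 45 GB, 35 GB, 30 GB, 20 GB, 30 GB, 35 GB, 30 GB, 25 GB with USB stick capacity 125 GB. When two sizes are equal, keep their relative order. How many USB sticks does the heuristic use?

Sorted descending: 100, 50, 45, 35, 35, 30, 30, 30, 25, 25, 25, 20, 20.
  100 → USB stick 1 (new)  [load 100/125]
  50 → USB stick 2 (new)  [load 50/125]
  45 → USB stick 2  [load 95/125]
  35 → USB stick 3 (new)  [load 35/125]
  35 → USB stick 3  [load 70/125]
  30 → USB stick 2  [load 125/125]
  30 → USB stick 3  [load 100/125]
  30 → USB stick 4 (new)  [load 30/125]
  25 → USB stick 1  [load 125/125]
  25 → USB stick 3  [load 125/125]
  25 → USB stick 4  [load 55/125]
  20 → USB stick 4  [load 75/125]
  20 → USB stick 4  [load 95/125]
4 USB sticks opened.

4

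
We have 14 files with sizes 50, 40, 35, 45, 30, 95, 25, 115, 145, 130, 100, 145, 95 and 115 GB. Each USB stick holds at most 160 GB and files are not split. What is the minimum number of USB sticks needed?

Total = 145 + 145 + 130 + 115 + 115 + 100 + 95 + 95 + 50 + 45 + 40 + 35 + 30 + 25 = 1165 GB.
Lower bound: ⌈1165/160⌉ = 8 USB sticks.
A packing using 8 USB sticks:
  USB stick 1: 145 = 145
  USB stick 2: 145 = 145
  USB stick 3: 130 + 30 = 160
  USB stick 4: 115 + 45 = 160
  USB stick 5: 115 + 40 = 155
  USB stick 6: 100 + 50 = 150
  USB stick 7: 95 + 35 + 25 = 155
  USB stick 8: 95 = 95
This matches the lower bound, so 8 is optimal.

8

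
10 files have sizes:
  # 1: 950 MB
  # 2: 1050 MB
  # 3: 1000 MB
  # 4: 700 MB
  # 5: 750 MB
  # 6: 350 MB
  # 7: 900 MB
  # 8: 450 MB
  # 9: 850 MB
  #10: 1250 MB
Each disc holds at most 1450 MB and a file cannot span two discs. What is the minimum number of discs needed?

Total = 1250 + 1050 + 1000 + 950 + 900 + 850 + 750 + 700 + 450 + 350 = 8250 MB.
Lower bound: ⌈8250/1450⌉ = 6 discs.
Also, 7 files each exceed 725 MB, and no two of those can share a disc, so at least 7 discs are needed.
A packing using 7 discs:
  disc 1: 1250 = 1250
  disc 2: 1050 + 350 = 1400
  disc 3: 1000 + 450 = 1450
  disc 4: 950 = 950
  disc 5: 900 = 900
  disc 6: 850 = 850
  disc 7: 750 + 700 = 1450
This matches the lower bound, so 7 is optimal.

7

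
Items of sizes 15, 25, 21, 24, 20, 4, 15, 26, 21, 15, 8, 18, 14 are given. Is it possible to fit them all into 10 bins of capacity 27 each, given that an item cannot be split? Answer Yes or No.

Total = 226; ⌈226/27⌉ = 9.
11 items each exceed half the capacity and cannot share a bin, forcing at least 11 bins.
At least 11 bins are required, but only 10 are allowed.

No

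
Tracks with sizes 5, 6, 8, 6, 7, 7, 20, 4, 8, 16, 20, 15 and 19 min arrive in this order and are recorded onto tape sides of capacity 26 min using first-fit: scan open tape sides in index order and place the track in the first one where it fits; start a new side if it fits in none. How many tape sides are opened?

  5 → side 1 (new)  [load 5/26]
  6 → side 1  [load 11/26]
  8 → side 1  [load 19/26]
  6 → side 1  [load 25/26]
  7 → side 2 (new)  [load 7/26]
  7 → side 2  [load 14/26]
  20 → side 3 (new)  [load 20/26]
  4 → side 2  [load 18/26]
  8 → side 2  [load 26/26]
  16 → side 4 (new)  [load 16/26]
  20 → side 5 (new)  [load 20/26]
  15 → side 6 (new)  [load 15/26]
  19 → side 7 (new)  [load 19/26]
7 tape sides opened.

7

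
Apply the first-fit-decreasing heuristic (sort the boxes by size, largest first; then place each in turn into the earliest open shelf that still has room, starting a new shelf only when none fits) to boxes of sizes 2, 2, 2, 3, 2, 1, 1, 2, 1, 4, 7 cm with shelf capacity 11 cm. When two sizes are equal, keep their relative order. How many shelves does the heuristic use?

3

Sorted descending: 7, 4, 3, 2, 2, 2, 2, 2, 1, 1, 1.
  7 → shelf 1 (new)  [load 7/11]
  4 → shelf 1  [load 11/11]
  3 → shelf 2 (new)  [load 3/11]
  2 → shelf 2  [load 5/11]
  2 → shelf 2  [load 7/11]
  2 → shelf 2  [load 9/11]
  2 → shelf 2  [load 11/11]
  2 → shelf 3 (new)  [load 2/11]
  1 → shelf 3  [load 3/11]
  1 → shelf 3  [load 4/11]
  1 → shelf 3  [load 5/11]
3 shelves opened.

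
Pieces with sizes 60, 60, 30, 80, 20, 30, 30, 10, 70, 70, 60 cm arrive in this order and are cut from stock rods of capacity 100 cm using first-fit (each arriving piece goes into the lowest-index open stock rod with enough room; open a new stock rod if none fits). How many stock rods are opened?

7

  60 → stock rod 1 (new)  [load 60/100]
  60 → stock rod 2 (new)  [load 60/100]
  30 → stock rod 1  [load 90/100]
  80 → stock rod 3 (new)  [load 80/100]
  20 → stock rod 2  [load 80/100]
  30 → stock rod 4 (new)  [load 30/100]
  30 → stock rod 4  [load 60/100]
  10 → stock rod 1  [load 100/100]
  70 → stock rod 5 (new)  [load 70/100]
  70 → stock rod 6 (new)  [load 70/100]
  60 → stock rod 7 (new)  [load 60/100]
7 stock rods opened.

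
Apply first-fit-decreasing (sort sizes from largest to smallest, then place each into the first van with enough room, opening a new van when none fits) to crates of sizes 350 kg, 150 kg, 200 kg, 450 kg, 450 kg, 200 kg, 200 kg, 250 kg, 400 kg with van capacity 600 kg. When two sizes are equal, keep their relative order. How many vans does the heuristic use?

5

Sorted descending: 450, 450, 400, 350, 250, 200, 200, 200, 150.
  450 → van 1 (new)  [load 450/600]
  450 → van 2 (new)  [load 450/600]
  400 → van 3 (new)  [load 400/600]
  350 → van 4 (new)  [load 350/600]
  250 → van 4  [load 600/600]
  200 → van 3  [load 600/600]
  200 → van 5 (new)  [load 200/600]
  200 → van 5  [load 400/600]
  150 → van 1  [load 600/600]
5 vans opened.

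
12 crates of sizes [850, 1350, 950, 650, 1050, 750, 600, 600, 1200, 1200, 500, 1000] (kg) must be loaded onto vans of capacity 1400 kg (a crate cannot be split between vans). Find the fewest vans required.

Total = 1350 + 1200 + 1200 + 1050 + 1000 + 950 + 850 + 750 + 650 + 600 + 600 + 500 = 10700 kg.
Lower bound: ⌈10700/1400⌉ = 8 vans.
A packing using 9 vans:
  van 1: 1350 = 1350
  van 2: 1200 = 1200
  van 3: 1200 = 1200
  van 4: 1050 = 1050
  van 5: 1000 = 1000
  van 6: 950 = 950
  van 7: 850 + 500 = 1350
  van 8: 750 + 650 = 1400
  van 9: 600 + 600 = 1200
No arrangement into 8 vans stays within capacity, so 9 is optimal.

9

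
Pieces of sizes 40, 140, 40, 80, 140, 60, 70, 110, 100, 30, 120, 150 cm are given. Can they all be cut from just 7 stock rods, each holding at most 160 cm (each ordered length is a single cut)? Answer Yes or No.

No

Total = 1080 cm; ⌈1080/160⌉ = 7.
The bound of 7 does not rule out 7, but exhaustive search shows no assignment into 7 stock rods of capacity 160 cm exists — the minimum is 8.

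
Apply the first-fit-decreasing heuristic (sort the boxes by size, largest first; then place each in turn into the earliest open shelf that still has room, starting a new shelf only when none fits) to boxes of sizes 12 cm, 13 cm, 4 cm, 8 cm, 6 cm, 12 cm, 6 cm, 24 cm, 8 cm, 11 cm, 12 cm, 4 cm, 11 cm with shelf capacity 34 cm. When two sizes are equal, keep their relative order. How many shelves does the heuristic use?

Sorted descending: 24, 13, 12, 12, 12, 11, 11, 8, 8, 6, 6, 4, 4.
  24 → shelf 1 (new)  [load 24/34]
  13 → shelf 2 (new)  [load 13/34]
  12 → shelf 2  [load 25/34]
  12 → shelf 3 (new)  [load 12/34]
  12 → shelf 3  [load 24/34]
  11 → shelf 4 (new)  [load 11/34]
  11 → shelf 4  [load 22/34]
  8 → shelf 1  [load 32/34]
  8 → shelf 2  [load 33/34]
  6 → shelf 3  [load 30/34]
  6 → shelf 4  [load 28/34]
  4 → shelf 3  [load 34/34]
  4 → shelf 4  [load 32/34]
4 shelves opened.

4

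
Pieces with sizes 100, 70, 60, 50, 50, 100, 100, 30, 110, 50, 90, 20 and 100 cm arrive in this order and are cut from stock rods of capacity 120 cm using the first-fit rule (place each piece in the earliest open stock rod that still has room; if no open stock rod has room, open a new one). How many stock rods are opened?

9

  100 → stock rod 1 (new)  [load 100/120]
  70 → stock rod 2 (new)  [load 70/120]
  60 → stock rod 3 (new)  [load 60/120]
  50 → stock rod 2  [load 120/120]
  50 → stock rod 3  [load 110/120]
  100 → stock rod 4 (new)  [load 100/120]
  100 → stock rod 5 (new)  [load 100/120]
  30 → stock rod 6 (new)  [load 30/120]
  110 → stock rod 7 (new)  [load 110/120]
  50 → stock rod 6  [load 80/120]
  90 → stock rod 8 (new)  [load 90/120]
  20 → stock rod 1  [load 120/120]
  100 → stock rod 9 (new)  [load 100/120]
9 stock rods opened.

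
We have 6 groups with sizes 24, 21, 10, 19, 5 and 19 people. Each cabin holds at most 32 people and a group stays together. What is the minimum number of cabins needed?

Total = 24 + 21 + 19 + 19 + 10 + 5 = 98 people.
Lower bound: ⌈98/32⌉ = 4 cabins.
A packing using 4 cabins:
  cabin 1: 24 + 5 = 29
  cabin 2: 21 + 10 = 31
  cabin 3: 19 = 19
  cabin 4: 19 = 19
This matches the lower bound, so 4 is optimal.

4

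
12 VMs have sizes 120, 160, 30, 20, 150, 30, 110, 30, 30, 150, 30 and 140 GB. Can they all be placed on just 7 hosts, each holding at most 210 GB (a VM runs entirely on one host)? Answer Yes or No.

Yes

A valid assignment using 6 hosts:
  host 1: 160 + 30 + 20 = 210
  host 2: 150 + 30 + 30 = 210
  host 3: 150 + 30 + 30 = 210
  host 4: 140 = 140
  host 5: 120 = 120
  host 6: 110 = 110
That uses only 6 ≤ 7, so 7 hosts are enough.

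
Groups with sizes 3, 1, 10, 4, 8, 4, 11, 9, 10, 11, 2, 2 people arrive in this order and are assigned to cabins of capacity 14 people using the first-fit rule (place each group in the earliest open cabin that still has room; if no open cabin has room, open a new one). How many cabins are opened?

6

  3 → cabin 1 (new)  [load 3/14]
  1 → cabin 1  [load 4/14]
  10 → cabin 1  [load 14/14]
  4 → cabin 2 (new)  [load 4/14]
  8 → cabin 2  [load 12/14]
  4 → cabin 3 (new)  [load 4/14]
  11 → cabin 4 (new)  [load 11/14]
  9 → cabin 3  [load 13/14]
  10 → cabin 5 (new)  [load 10/14]
  11 → cabin 6 (new)  [load 11/14]
  2 → cabin 2  [load 14/14]
  2 → cabin 4  [load 13/14]
6 cabins opened.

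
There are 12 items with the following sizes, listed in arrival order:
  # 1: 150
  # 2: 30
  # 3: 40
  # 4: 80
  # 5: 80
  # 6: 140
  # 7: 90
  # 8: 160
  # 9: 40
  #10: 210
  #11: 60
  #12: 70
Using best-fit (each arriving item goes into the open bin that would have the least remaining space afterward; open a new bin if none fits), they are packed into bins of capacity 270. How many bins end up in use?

5

  150 → bin 1 (new)  [load 150/270]
  30 → bin 1  [load 180/270]
  40 → bin 1  [load 220/270]
  80 → bin 2 (new)  [load 80/270]
  80 → bin 2  [load 160/270]
  140 → bin 3 (new)  [load 140/270]
  90 → bin 2  [load 250/270]
  160 → bin 4 (new)  [load 160/270]
  40 → bin 1  [load 260/270]
  210 → bin 5 (new)  [load 210/270]
  60 → bin 5  [load 270/270]
  70 → bin 4  [load 230/270]
5 bins opened.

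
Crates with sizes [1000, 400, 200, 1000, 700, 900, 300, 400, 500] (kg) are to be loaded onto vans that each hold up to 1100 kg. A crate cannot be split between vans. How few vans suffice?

6

Total = 1000 + 1000 + 900 + 700 + 500 + 400 + 400 + 300 + 200 = 5400 kg.
Lower bound: ⌈5400/1100⌉ = 5 vans.
A packing using 6 vans:
  van 1: 1000 = 1000
  van 2: 1000 = 1000
  van 3: 900 + 200 = 1100
  van 4: 700 + 400 = 1100
  van 5: 500 + 400 = 900
  van 6: 300 = 300
No arrangement into 5 vans stays within capacity, so 6 is optimal.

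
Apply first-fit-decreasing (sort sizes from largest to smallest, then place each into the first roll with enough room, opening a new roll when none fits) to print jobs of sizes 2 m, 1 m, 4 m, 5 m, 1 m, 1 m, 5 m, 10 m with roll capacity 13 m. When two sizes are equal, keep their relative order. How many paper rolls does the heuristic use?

Sorted descending: 10, 5, 5, 4, 2, 1, 1, 1.
  10 → roll 1 (new)  [load 10/13]
  5 → roll 2 (new)  [load 5/13]
  5 → roll 2  [load 10/13]
  4 → roll 3 (new)  [load 4/13]
  2 → roll 1  [load 12/13]
  1 → roll 1  [load 13/13]
  1 → roll 2  [load 11/13]
  1 → roll 2  [load 12/13]
3 paper rolls opened.

3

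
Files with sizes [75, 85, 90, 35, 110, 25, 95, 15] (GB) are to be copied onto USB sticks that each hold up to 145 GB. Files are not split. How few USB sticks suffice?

Total = 110 + 95 + 90 + 85 + 75 + 35 + 25 + 15 = 530 GB.
Lower bound: ⌈530/145⌉ = 4 USB sticks.
Also, 5 files each exceed 145/2 GB, and no two of those can share a USB stick, so at least 5 USB sticks are needed.
A packing using 5 USB sticks:
  USB stick 1: 110 + 35 = 145
  USB stick 2: 95 + 25 + 15 = 135
  USB stick 3: 90 = 90
  USB stick 4: 85 = 85
  USB stick 5: 75 = 75
This matches the lower bound, so 5 is optimal.

5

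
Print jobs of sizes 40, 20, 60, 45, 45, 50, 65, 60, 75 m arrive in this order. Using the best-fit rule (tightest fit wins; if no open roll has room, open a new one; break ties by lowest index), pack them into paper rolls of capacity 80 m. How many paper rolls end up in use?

8

  40 → roll 1 (new)  [load 40/80]
  20 → roll 1  [load 60/80]
  60 → roll 2 (new)  [load 60/80]
  45 → roll 3 (new)  [load 45/80]
  45 → roll 4 (new)  [load 45/80]
  50 → roll 5 (new)  [load 50/80]
  65 → roll 6 (new)  [load 65/80]
  60 → roll 7 (new)  [load 60/80]
  75 → roll 8 (new)  [load 75/80]
8 paper rolls opened.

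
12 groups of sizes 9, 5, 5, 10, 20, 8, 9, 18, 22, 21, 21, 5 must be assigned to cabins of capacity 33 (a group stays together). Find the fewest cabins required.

Total = 22 + 21 + 21 + 20 + 18 + 10 + 9 + 9 + 8 + 5 + 5 + 5 = 153.
Lower bound: ⌈153/33⌉ = 5 cabins.
A packing using 5 cabins:
  cabin 1: 22 + 10 = 32
  cabin 2: 21 + 9 = 30
  cabin 3: 21 + 9 = 30
  cabin 4: 20 + 8 + 5 = 33
  cabin 5: 18 + 5 + 5 = 28
This matches the lower bound, so 5 is optimal.

5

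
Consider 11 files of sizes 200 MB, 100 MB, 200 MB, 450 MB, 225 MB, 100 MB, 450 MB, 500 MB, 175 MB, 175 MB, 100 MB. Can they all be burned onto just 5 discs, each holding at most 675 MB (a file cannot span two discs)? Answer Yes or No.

Yes

A valid assignment using 4 discs:
  disc 1: 500 + 175 = 675
  disc 2: 450 + 225 = 675
  disc 3: 450 + 200 = 650
  disc 4: 200 + 175 + 100 + 100 + 100 = 675
That uses only 4 ≤ 5, so 5 discs are enough.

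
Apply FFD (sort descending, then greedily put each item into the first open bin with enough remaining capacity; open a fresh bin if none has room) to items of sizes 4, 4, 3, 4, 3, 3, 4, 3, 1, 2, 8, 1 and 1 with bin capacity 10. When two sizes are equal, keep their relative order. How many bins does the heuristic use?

Sorted descending: 8, 4, 4, 4, 4, 3, 3, 3, 3, 2, 1, 1, 1.
  8 → bin 1 (new)  [load 8/10]
  4 → bin 2 (new)  [load 4/10]
  4 → bin 2  [load 8/10]
  4 → bin 3 (new)  [load 4/10]
  4 → bin 3  [load 8/10]
  3 → bin 4 (new)  [load 3/10]
  3 → bin 4  [load 6/10]
  3 → bin 4  [load 9/10]
  3 → bin 5 (new)  [load 3/10]
  2 → bin 1  [load 10/10]
  1 → bin 2  [load 9/10]
  1 → bin 2  [load 10/10]
  1 → bin 3  [load 9/10]
5 bins opened.

5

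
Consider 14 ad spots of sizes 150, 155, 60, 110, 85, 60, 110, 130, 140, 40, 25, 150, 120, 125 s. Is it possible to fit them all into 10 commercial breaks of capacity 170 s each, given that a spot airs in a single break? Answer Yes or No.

Yes

A valid assignment using 10 commercial breaks:
  break 1: 155 = 155
  break 2: 150 = 150
  break 3: 150 = 150
  break 4: 140 + 25 = 165
  break 5: 130 + 40 = 170
  break 6: 125 = 125
  break 7: 120 = 120
  break 8: 110 + 60 = 170
  break 9: 110 + 60 = 170
  break 10: 85 = 85
Every load is within 170 s, so 10 commercial breaks suffice.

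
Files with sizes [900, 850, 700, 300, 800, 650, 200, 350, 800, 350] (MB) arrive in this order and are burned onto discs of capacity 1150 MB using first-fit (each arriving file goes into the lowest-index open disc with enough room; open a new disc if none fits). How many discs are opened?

  900 → disc 1 (new)  [load 900/1150]
  850 → disc 2 (new)  [load 850/1150]
  700 → disc 3 (new)  [load 700/1150]
  300 → disc 2  [load 1150/1150]
  800 → disc 4 (new)  [load 800/1150]
  650 → disc 5 (new)  [load 650/1150]
  200 → disc 1  [load 1100/1150]
  350 → disc 3  [load 1050/1150]
  800 → disc 6 (new)  [load 800/1150]
  350 → disc 4  [load 1150/1150]
6 discs opened.

6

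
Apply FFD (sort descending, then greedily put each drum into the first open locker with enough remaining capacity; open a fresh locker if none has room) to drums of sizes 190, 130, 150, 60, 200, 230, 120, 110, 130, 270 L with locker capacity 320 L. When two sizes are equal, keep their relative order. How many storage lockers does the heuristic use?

Sorted descending: 270, 230, 200, 190, 150, 130, 130, 120, 110, 60.
  270 → locker 1 (new)  [load 270/320]
  230 → locker 2 (new)  [load 230/320]
  200 → locker 3 (new)  [load 200/320]
  190 → locker 4 (new)  [load 190/320]
  150 → locker 5 (new)  [load 150/320]
  130 → locker 4  [load 320/320]
  130 → locker 5  [load 280/320]
  120 → locker 3  [load 320/320]
  110 → locker 6 (new)  [load 110/320]
  60 → locker 2  [load 290/320]
6 storage lockers opened.

6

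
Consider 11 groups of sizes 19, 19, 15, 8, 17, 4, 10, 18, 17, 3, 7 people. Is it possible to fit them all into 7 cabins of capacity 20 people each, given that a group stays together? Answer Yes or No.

No

Total = 137 people; ⌈137/20⌉ = 7.
The bound of 7 does not rule out 7, but exhaustive search shows no assignment into 7 cabins of capacity 20 people exists — the minimum is 8.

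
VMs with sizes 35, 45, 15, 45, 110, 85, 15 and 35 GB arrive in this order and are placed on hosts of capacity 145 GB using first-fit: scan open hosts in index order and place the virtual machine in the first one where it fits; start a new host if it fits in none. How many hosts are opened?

3

  35 → host 1 (new)  [load 35/145]
  45 → host 1  [load 80/145]
  15 → host 1  [load 95/145]
  45 → host 1  [load 140/145]
  110 → host 2 (new)  [load 110/145]
  85 → host 3 (new)  [load 85/145]
  15 → host 2  [load 125/145]
  35 → host 3  [load 120/145]
3 hosts opened.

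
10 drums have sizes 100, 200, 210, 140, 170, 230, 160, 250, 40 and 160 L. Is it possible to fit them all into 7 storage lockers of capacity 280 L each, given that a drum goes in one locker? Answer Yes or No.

Total = 1660 L; ⌈1660/280⌉ = 6.
7 drums each exceed half the capacity and cannot share a locker, forcing at least 7 storage lockers.
The bound of 7 does not rule out 7, but exhaustive search shows no assignment into 7 storage lockers of capacity 280 L exists — the minimum is 8.

No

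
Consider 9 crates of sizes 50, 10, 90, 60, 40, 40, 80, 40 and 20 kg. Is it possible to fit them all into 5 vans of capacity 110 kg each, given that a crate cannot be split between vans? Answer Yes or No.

A valid assignment using 5 vans:
  van 1: 90 + 20 = 110
  van 2: 80 + 10 = 90
  van 3: 60 + 50 = 110
  van 4: 40 + 40 = 80
  van 5: 40 = 40
Every load is within 110 kg, so 5 vans suffice.

Yes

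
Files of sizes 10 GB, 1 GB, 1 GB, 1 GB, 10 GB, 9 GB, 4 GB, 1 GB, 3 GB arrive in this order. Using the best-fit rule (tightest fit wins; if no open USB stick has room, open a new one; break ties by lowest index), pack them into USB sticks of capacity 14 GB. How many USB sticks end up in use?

3

  10 → USB stick 1 (new)  [load 10/14]
  1 → USB stick 1  [load 11/14]
  1 → USB stick 1  [load 12/14]
  1 → USB stick 1  [load 13/14]
  10 → USB stick 2 (new)  [load 10/14]
  9 → USB stick 3 (new)  [load 9/14]
  4 → USB stick 2  [load 14/14]
  1 → USB stick 1  [load 14/14]
  3 → USB stick 3  [load 12/14]
3 USB sticks opened.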